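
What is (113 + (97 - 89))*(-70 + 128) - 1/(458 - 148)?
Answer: 2175579/310 ≈ 7018.0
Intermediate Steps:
(113 + (97 - 89))*(-70 + 128) - 1/(458 - 148) = (113 + 8)*58 - 1/310 = 121*58 - 1*1/310 = 7018 - 1/310 = 2175579/310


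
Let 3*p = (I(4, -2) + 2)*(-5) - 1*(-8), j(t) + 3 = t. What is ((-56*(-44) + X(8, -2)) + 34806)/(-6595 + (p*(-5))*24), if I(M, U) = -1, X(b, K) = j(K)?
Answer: -7453/1343 ≈ -5.5495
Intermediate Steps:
j(t) = -3 + t
X(b, K) = -3 + K
p = 1 (p = ((-1 + 2)*(-5) - 1*(-8))/3 = (1*(-5) + 8)/3 = (-5 + 8)/3 = (⅓)*3 = 1)
((-56*(-44) + X(8, -2)) + 34806)/(-6595 + (p*(-5))*24) = ((-56*(-44) + (-3 - 2)) + 34806)/(-6595 + (1*(-5))*24) = ((2464 - 5) + 34806)/(-6595 - 5*24) = (2459 + 34806)/(-6595 - 120) = 37265/(-6715) = 37265*(-1/6715) = -7453/1343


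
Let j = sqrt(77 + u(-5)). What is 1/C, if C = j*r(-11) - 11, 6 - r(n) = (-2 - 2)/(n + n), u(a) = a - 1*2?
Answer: 1331/272079 + 704*sqrt(70)/272079 ≈ 0.026540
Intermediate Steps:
u(a) = -2 + a (u(a) = a - 2 = -2 + a)
r(n) = 6 + 2/n (r(n) = 6 - (-2 - 2)/(n + n) = 6 - (-4)/(2*n) = 6 - (-4)*1/(2*n) = 6 - (-2)/n = 6 + 2/n)
j = sqrt(70) (j = sqrt(77 + (-2 - 5)) = sqrt(77 - 7) = sqrt(70) ≈ 8.3666)
C = -11 + 64*sqrt(70)/11 (C = sqrt(70)*(6 + 2/(-11)) - 11 = sqrt(70)*(6 + 2*(-1/11)) - 11 = sqrt(70)*(6 - 2/11) - 11 = sqrt(70)*(64/11) - 11 = 64*sqrt(70)/11 - 11 = -11 + 64*sqrt(70)/11 ≈ 37.678)
1/C = 1/(-11 + 64*sqrt(70)/11)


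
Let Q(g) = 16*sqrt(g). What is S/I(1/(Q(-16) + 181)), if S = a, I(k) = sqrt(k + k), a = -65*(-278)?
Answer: 9035*sqrt(73714)/sqrt(181 - 64*I) ≈ 1.7449e+5 + 29941.0*I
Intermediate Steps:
a = 18070
I(k) = sqrt(2)*sqrt(k) (I(k) = sqrt(2*k) = sqrt(2)*sqrt(k))
S = 18070
S/I(1/(Q(-16) + 181)) = 18070/((sqrt(2)*sqrt(1/(16*sqrt(-16) + 181)))) = 18070/((sqrt(2)*sqrt(1/(16*(4*I) + 181)))) = 18070/((sqrt(2)*sqrt(1/(64*I + 181)))) = 18070/((sqrt(2)*sqrt(1/(181 + 64*I)))) = 18070/((sqrt(2)*sqrt((181 - 64*I)/36857))) = 18070/((sqrt(2)*(sqrt(36857)*sqrt(181 - 64*I)/36857))) = 18070/((sqrt(73714)*sqrt(181 - 64*I)/36857)) = 18070*(sqrt(73714)/(2*sqrt(181 - 64*I))) = 9035*sqrt(73714)/sqrt(181 - 64*I)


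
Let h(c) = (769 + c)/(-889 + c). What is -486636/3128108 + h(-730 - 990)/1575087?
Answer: -166648330714040/1071221101519847 ≈ -0.15557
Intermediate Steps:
h(c) = (769 + c)/(-889 + c)
-486636/3128108 + h(-730 - 990)/1575087 = -486636/3128108 + ((769 + (-730 - 990))/(-889 + (-730 - 990)))/1575087 = -486636*1/3128108 + ((769 - 1720)/(-889 - 1720))*(1/1575087) = -121659/782027 + (-951/(-2609))*(1/1575087) = -121659/782027 - 1/2609*(-951)*(1/1575087) = -121659/782027 + (951/2609)*(1/1575087) = -121659/782027 + 317/1369800661 = -166648330714040/1071221101519847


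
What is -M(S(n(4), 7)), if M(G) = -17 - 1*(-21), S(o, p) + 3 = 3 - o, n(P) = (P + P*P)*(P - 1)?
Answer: -4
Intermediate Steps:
n(P) = (-1 + P)*(P + P²) (n(P) = (P + P²)*(-1 + P) = (-1 + P)*(P + P²))
S(o, p) = -o (S(o, p) = -3 + (3 - o) = -o)
M(G) = 4 (M(G) = -17 + 21 = 4)
-M(S(n(4), 7)) = -1*4 = -4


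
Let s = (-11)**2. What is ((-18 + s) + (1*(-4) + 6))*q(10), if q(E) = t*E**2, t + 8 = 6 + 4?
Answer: 21000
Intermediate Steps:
s = 121
t = 2 (t = -8 + (6 + 4) = -8 + 10 = 2)
q(E) = 2*E**2
((-18 + s) + (1*(-4) + 6))*q(10) = ((-18 + 121) + (1*(-4) + 6))*(2*10**2) = (103 + (-4 + 6))*(2*100) = (103 + 2)*200 = 105*200 = 21000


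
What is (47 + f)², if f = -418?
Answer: 137641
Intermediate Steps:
(47 + f)² = (47 - 418)² = (-371)² = 137641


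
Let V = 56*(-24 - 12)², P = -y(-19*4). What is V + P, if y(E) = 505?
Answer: 72071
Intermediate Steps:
P = -505 (P = -1*505 = -505)
V = 72576 (V = 56*(-36)² = 56*1296 = 72576)
V + P = 72576 - 505 = 72071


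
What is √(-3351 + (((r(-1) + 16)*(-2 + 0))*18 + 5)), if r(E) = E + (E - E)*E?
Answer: I*√3886 ≈ 62.338*I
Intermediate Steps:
r(E) = E (r(E) = E + 0*E = E + 0 = E)
√(-3351 + (((r(-1) + 16)*(-2 + 0))*18 + 5)) = √(-3351 + (((-1 + 16)*(-2 + 0))*18 + 5)) = √(-3351 + ((15*(-2))*18 + 5)) = √(-3351 + (-30*18 + 5)) = √(-3351 + (-540 + 5)) = √(-3351 - 535) = √(-3886) = I*√3886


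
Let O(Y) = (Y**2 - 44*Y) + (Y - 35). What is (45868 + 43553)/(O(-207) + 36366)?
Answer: 89421/88081 ≈ 1.0152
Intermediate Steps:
O(Y) = -35 + Y**2 - 43*Y (O(Y) = (Y**2 - 44*Y) + (-35 + Y) = -35 + Y**2 - 43*Y)
(45868 + 43553)/(O(-207) + 36366) = (45868 + 43553)/((-35 + (-207)**2 - 43*(-207)) + 36366) = 89421/((-35 + 42849 + 8901) + 36366) = 89421/(51715 + 36366) = 89421/88081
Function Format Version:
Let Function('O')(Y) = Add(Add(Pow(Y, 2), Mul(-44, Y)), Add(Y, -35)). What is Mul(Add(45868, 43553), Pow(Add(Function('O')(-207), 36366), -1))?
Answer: Rational(89421, 88081) ≈ 1.0152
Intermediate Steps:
Function('O')(Y) = Add(-35, Pow(Y, 2), Mul(-43, Y)) (Function('O')(Y) = Add(Add(Pow(Y, 2), Mul(-44, Y)), Add(-35, Y)) = Add(-35, Pow(Y, 2), Mul(-43, Y)))
Mul(Add(45868, 43553), Pow(Add(Function('O')(-207), 36366), -1)) = Mul(Add(45868, 43553), Pow(Add(Add(-35, Pow(-207, 2), Mul(-43, -207)), 36366), -1)) = Mul(89421, Pow(Add(Add(-35, 42849, 8901), 36366), -1)) = Mul(89421, Pow(Add(51715, 36366), -1)) = Mul(89421, Pow(88081, -1)) = Mul(89421, Rational(1, 88081)) = Rational(89421, 88081)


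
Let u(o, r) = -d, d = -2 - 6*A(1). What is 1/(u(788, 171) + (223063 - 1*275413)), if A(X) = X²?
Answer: -1/52342 ≈ -1.9105e-5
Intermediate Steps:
d = -8 (d = -2 - 6*1² = -2 - 6*1 = -2 - 6 = -8)
u(o, r) = 8 (u(o, r) = -1*(-8) = 8)
1/(u(788, 171) + (223063 - 1*275413)) = 1/(8 + (223063 - 1*275413)) = 1/(8 + (223063 - 275413)) = 1/(8 - 52350) = 1/(-52342) = -1/52342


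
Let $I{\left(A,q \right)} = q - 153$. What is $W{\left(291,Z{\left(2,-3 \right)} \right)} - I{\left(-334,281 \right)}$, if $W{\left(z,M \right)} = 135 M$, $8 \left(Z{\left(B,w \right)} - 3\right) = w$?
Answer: $\frac{1811}{8} \approx 226.38$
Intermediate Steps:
$I{\left(A,q \right)} = -153 + q$
$Z{\left(B,w \right)} = 3 + \frac{w}{8}$
$W{\left(291,Z{\left(2,-3 \right)} \right)} - I{\left(-334,281 \right)} = 135 \left(3 + \frac{1}{8} \left(-3\right)\right) - \left(-153 + 281\right) = 135 \left(3 - \frac{3}{8}\right) - 128 = 135 \cdot \frac{21}{8} - 128 = \frac{2835}{8} - 128 = \frac{1811}{8}$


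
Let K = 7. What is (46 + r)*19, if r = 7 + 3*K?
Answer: 1406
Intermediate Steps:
r = 28 (r = 7 + 3*7 = 7 + 21 = 28)
(46 + r)*19 = (46 + 28)*19 = 74*19 = 1406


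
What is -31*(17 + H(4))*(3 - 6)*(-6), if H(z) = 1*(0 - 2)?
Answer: -8370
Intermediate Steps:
H(z) = -2 (H(z) = 1*(-2) = -2)
-31*(17 + H(4))*(3 - 6)*(-6) = -31*(17 - 2)*(3 - 6)*(-6) = -465*(-3)*(-6) = -31*(-45)*(-6) = 1395*(-6) = -8370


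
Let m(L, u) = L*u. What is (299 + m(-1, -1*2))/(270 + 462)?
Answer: 301/732 ≈ 0.41120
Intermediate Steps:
(299 + m(-1, -1*2))/(270 + 462) = (299 - (-1)*2)/(270 + 462) = (299 - 1*(-2))/732 = (299 + 2)*(1/732) = 301*(1/732) = 301/732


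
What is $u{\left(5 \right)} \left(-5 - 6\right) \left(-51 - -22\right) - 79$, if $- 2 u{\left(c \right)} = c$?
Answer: $- \frac{1753}{2} \approx -876.5$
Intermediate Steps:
$u{\left(c \right)} = - \frac{c}{2}$
$u{\left(5 \right)} \left(-5 - 6\right) \left(-51 - -22\right) - 79 = \left(- \frac{1}{2}\right) 5 \left(-5 - 6\right) \left(-51 - -22\right) - 79 = \left(- \frac{5}{2}\right) \left(-11\right) \left(-51 + 22\right) - 79 = \frac{55}{2} \left(-29\right) - 79 = - \frac{1595}{2} - 79 = - \frac{1753}{2}$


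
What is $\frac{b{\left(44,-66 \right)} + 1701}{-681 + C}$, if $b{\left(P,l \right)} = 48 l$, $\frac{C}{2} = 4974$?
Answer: $- \frac{489}{3089} \approx -0.1583$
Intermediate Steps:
$C = 9948$ ($C = 2 \cdot 4974 = 9948$)
$\frac{b{\left(44,-66 \right)} + 1701}{-681 + C} = \frac{48 \left(-66\right) + 1701}{-681 + 9948} = \frac{-3168 + 1701}{9267} = \left(-1467\right) \frac{1}{9267} = - \frac{489}{3089}$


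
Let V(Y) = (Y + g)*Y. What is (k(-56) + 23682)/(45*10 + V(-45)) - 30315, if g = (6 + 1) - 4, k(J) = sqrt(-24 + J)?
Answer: -11818903/390 + I*sqrt(5)/585 ≈ -30305.0 + 0.0038223*I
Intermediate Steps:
g = 3 (g = 7 - 4 = 3)
V(Y) = Y*(3 + Y) (V(Y) = (Y + 3)*Y = (3 + Y)*Y = Y*(3 + Y))
(k(-56) + 23682)/(45*10 + V(-45)) - 30315 = (sqrt(-24 - 56) + 23682)/(45*10 - 45*(3 - 45)) - 30315 = (sqrt(-80) + 23682)/(450 - 45*(-42)) - 30315 = (4*I*sqrt(5) + 23682)/(450 + 1890) - 30315 = (23682 + 4*I*sqrt(5))/2340 - 30315 = (23682 + 4*I*sqrt(5))*(1/2340) - 30315 = (3947/390 + I*sqrt(5)/585) - 30315 = -11818903/390 + I*sqrt(5)/585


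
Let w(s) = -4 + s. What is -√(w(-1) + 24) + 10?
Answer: 10 - √19 ≈ 5.6411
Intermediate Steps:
-√(w(-1) + 24) + 10 = -√((-4 - 1) + 24) + 10 = -√(-5 + 24) + 10 = -√19 + 10 = 10 - √19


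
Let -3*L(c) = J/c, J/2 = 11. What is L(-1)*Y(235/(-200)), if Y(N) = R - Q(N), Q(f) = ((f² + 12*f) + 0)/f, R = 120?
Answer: 48037/60 ≈ 800.62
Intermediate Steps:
J = 22 (J = 2*11 = 22)
Q(f) = (f² + 12*f)/f
L(c) = -22/(3*c)
Y(N) = 108 - N (Y(N) = 120 - (12 + N) = 120 + (-12 - N) = 108 - N)
L(-1)*Y(235/(-200)) = (-22/3/(-1))*(108 - 235/(-200)) = (-22/3*(-1))*(108 - 235*(-1)/200) = 22*(108 - 1*(-47/40))/3 = 22*(108 + 47/40)/3 = (22/3)*(4367/40) = 48037/60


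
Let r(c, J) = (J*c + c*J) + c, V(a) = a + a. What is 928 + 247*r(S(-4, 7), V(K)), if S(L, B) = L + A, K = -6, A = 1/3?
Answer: 65275/3 ≈ 21758.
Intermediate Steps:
A = 1/3 ≈ 0.33333
S(L, B) = 1/3 + L (S(L, B) = L + 1/3 = 1/3 + L)
V(a) = 2*a
r(c, J) = c + 2*J*c (r(c, J) = (J*c + J*c) + c = 2*J*c + c = c + 2*J*c)
928 + 247*r(S(-4, 7), V(K)) = 928 + 247*((1/3 - 4)*(1 + 2*(2*(-6)))) = 928 + 247*(-11*(1 + 2*(-12))/3) = 928 + 247*(-11*(1 - 24)/3) = 928 + 247*(-11/3*(-23)) = 928 + 247*(253/3) = 928 + 62491/3 = 65275/3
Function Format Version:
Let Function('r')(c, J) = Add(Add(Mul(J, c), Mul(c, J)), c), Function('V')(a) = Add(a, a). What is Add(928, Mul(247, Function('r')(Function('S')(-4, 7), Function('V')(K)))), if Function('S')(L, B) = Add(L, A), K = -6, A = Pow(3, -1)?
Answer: Rational(65275, 3) ≈ 21758.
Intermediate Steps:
A = Rational(1, 3) ≈ 0.33333
Function('S')(L, B) = Add(Rational(1, 3), L) (Function('S')(L, B) = Add(L, Rational(1, 3)) = Add(Rational(1, 3), L))
Function('V')(a) = Mul(2, a)
Function('r')(c, J) = Add(c, Mul(2, J, c)) (Function('r')(c, J) = Add(Add(Mul(J, c), Mul(J, c)), c) = Add(Mul(2, J, c), c) = Add(c, Mul(2, J, c)))
Add(928, Mul(247, Function('r')(Function('S')(-4, 7), Function('V')(K)))) = Add(928, Mul(247, Mul(Add(Rational(1, 3), -4), Add(1, Mul(2, Mul(2, -6)))))) = Add(928, Mul(247, Mul(Rational(-11, 3), Add(1, Mul(2, -12))))) = Add(928, Mul(247, Mul(Rational(-11, 3), Add(1, -24)))) = Add(928, Mul(247, Mul(Rational(-11, 3), -23))) = Add(928, Mul(247, Rational(253, 3))) = Add(928, Rational(62491, 3)) = Rational(65275, 3)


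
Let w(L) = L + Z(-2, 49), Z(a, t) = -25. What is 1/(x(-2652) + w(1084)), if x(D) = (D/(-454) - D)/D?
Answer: 454/480331 ≈ 0.00094518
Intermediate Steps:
w(L) = -25 + L (w(L) = L - 25 = -25 + L)
x(D) = -455/454 (x(D) = (D*(-1/454) - D)/D = (-D/454 - D)/D = (-455*D/454)/D = -455/454)
1/(x(-2652) + w(1084)) = 1/(-455/454 + (-25 + 1084)) = 1/(-455/454 + 1059) = 1/(480331/454) = 454/480331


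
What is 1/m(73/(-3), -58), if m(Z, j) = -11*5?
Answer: -1/55 ≈ -0.018182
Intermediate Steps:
m(Z, j) = -55
1/m(73/(-3), -58) = 1/(-55) = -1/55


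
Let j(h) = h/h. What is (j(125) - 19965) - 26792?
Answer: -46756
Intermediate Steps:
j(h) = 1
(j(125) - 19965) - 26792 = (1 - 19965) - 26792 = -19964 - 26792 = -46756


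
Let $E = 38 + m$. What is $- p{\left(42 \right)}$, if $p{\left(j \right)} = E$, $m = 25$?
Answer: $-63$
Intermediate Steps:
$E = 63$ ($E = 38 + 25 = 63$)
$p{\left(j \right)} = 63$
$- p{\left(42 \right)} = \left(-1\right) 63 = -63$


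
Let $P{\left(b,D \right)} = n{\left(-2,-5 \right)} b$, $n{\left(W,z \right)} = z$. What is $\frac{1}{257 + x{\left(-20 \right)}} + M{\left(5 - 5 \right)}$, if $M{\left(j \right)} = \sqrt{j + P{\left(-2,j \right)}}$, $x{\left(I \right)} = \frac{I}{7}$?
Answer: $\frac{7}{1779} + \sqrt{10} \approx 3.1662$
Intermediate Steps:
$P{\left(b,D \right)} = - 5 b$
$x{\left(I \right)} = \frac{I}{7}$ ($x{\left(I \right)} = I \frac{1}{7} = \frac{I}{7}$)
$M{\left(j \right)} = \sqrt{10 + j}$ ($M{\left(j \right)} = \sqrt{j - -10} = \sqrt{j + 10} = \sqrt{10 + j}$)
$\frac{1}{257 + x{\left(-20 \right)}} + M{\left(5 - 5 \right)} = \frac{1}{257 + \frac{1}{7} \left(-20\right)} + \sqrt{10 + \left(5 - 5\right)} = \frac{1}{257 - \frac{20}{7}} + \sqrt{10 + \left(5 - 5\right)} = \frac{1}{\frac{1779}{7}} + \sqrt{10 + 0} = \frac{7}{1779} + \sqrt{10}$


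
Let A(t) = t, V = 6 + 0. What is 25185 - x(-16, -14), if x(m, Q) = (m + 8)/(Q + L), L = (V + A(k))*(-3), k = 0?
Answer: 100739/4 ≈ 25185.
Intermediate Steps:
V = 6
L = -18 (L = (6 + 0)*(-3) = 6*(-3) = -18)
x(m, Q) = (8 + m)/(-18 + Q) (x(m, Q) = (m + 8)/(Q - 18) = (8 + m)/(-18 + Q))
25185 - x(-16, -14) = 25185 - (8 - 16)/(-18 - 14) = 25185 - (-8)/(-32) = 25185 - (-1)*(-8)/32 = 25185 - 1*¼ = 25185 - ¼ = 100739/4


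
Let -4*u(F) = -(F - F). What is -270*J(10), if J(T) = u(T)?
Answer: 0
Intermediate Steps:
u(F) = 0 (u(F) = -(-1)*(F - F)/4 = -(-1)*0/4 = -1/4*0 = 0)
J(T) = 0
-270*J(10) = -270*0 = 0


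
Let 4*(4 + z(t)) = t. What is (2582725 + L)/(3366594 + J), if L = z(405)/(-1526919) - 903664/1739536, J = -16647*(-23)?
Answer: 1715013361334483827/2489773791847742100 ≈ 0.68882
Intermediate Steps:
z(t) = -4 + t/4
J = 382881
L = -344997725273/664032642396 (L = (-4 + (1/4)*405)/(-1526919) - 903664/1739536 = (-4 + 405/4)*(-1/1526919) - 903664*1/1739536 = (389/4)*(-1/1526919) - 56479/108721 = -389/6107676 - 56479/108721 = -344997725273/664032642396 ≈ -0.51955)
(2582725 + L)/(3366594 + J) = (2582725 - 344997725273/664032642396)/(3366594 + 382881) = (1715013361334483827/664032642396)/3749475 = (1715013361334483827/664032642396)*(1/3749475) = 1715013361334483827/2489773791847742100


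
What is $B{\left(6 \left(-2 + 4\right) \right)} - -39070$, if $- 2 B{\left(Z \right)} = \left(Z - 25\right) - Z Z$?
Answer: $\frac{78297}{2} \approx 39149.0$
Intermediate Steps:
$B{\left(Z \right)} = \frac{25}{2} + \frac{Z^{2}}{2} - \frac{Z}{2}$ ($B{\left(Z \right)} = - \frac{\left(Z - 25\right) - Z Z}{2} = - \frac{\left(-25 + Z\right) - Z^{2}}{2} = - \frac{-25 + Z - Z^{2}}{2} = \frac{25}{2} + \frac{Z^{2}}{2} - \frac{Z}{2}$)
$B{\left(6 \left(-2 + 4\right) \right)} - -39070 = \left(\frac{25}{2} + \frac{\left(6 \left(-2 + 4\right)\right)^{2}}{2} - \frac{6 \left(-2 + 4\right)}{2}\right) - -39070 = \left(\frac{25}{2} + \frac{\left(6 \cdot 2\right)^{2}}{2} - \frac{6 \cdot 2}{2}\right) + 39070 = \left(\frac{25}{2} + \frac{12^{2}}{2} - 6\right) + 39070 = \left(\frac{25}{2} + \frac{1}{2} \cdot 144 - 6\right) + 39070 = \left(\frac{25}{2} + 72 - 6\right) + 39070 = \frac{157}{2} + 39070 = \frac{78297}{2}$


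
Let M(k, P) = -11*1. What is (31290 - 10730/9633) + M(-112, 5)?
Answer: 301299877/9633 ≈ 31278.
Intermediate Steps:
M(k, P) = -11
(31290 - 10730/9633) + M(-112, 5) = (31290 - 10730/9633) - 11 = 301405840/9633 - 11 = 301299877/9633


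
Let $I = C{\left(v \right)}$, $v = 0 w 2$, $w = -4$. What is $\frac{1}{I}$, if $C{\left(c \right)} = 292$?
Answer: $\frac{1}{292} \approx 0.0034247$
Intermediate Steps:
$v = 0$ ($v = 0 \left(-4\right) 2 = 0 \cdot 2 = 0$)
$I = 292$
$\frac{1}{I} = \frac{1}{292}$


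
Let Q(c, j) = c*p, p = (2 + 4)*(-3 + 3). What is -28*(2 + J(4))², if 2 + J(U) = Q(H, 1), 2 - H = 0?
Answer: 0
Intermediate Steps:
p = 0 (p = 6*0 = 0)
H = 2 (H = 2 - 1*0 = 2 + 0 = 2)
Q(c, j) = 0 (Q(c, j) = c*0 = 0)
J(U) = -2 (J(U) = -2 + 0 = -2)
-28*(2 + J(4))² = -28*(2 - 2)² = -28*0² = -28*0 = 0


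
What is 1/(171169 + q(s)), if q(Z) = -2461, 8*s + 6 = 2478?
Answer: 1/168708 ≈ 5.9274e-6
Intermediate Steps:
s = 309 (s = -¾ + (⅛)*2478 = -¾ + 1239/4 = 309)
1/(171169 + q(s)) = 1/(171169 - 2461) = 1/168708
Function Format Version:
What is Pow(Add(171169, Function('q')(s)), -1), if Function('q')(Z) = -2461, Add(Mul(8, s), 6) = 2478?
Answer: Rational(1, 168708) ≈ 5.9274e-6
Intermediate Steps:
s = 309 (s = Add(Rational(-3, 4), Mul(Rational(1, 8), 2478)) = Add(Rational(-3, 4), Rational(1239, 4)) = 309)
Pow(Add(171169, Function('q')(s)), -1) = Pow(Add(171169, -2461), -1) = Pow(168708, -1) = Rational(1, 168708)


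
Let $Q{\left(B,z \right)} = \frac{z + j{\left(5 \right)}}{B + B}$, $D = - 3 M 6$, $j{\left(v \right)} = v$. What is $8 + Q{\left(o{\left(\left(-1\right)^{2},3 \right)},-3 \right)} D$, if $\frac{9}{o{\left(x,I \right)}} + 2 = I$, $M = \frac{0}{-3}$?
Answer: $8$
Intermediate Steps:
$M = 0$ ($M = 0 \left(- \frac{1}{3}\right) = 0$)
$o{\left(x,I \right)} = \frac{9}{-2 + I}$
$D = 0$ ($D = \left(-3\right) 0 \cdot 6 = 0 \cdot 6 = 0$)
$Q{\left(B,z \right)} = \frac{5 + z}{2 B}$ ($Q{\left(B,z \right)} = \frac{z + 5}{B + B} = \frac{5 + z}{2 B}$)
$8 + Q{\left(o{\left(\left(-1\right)^{2},3 \right)},-3 \right)} D = 8 + \frac{5 - 3}{2 \frac{9}{-2 + 3}} \cdot 0 = 8 + \frac{1}{2} \frac{1}{9 \cdot 1^{-1}} \cdot 2 \cdot 0 = 8 + \frac{1}{2} \frac{1}{9 \cdot 1} \cdot 2 \cdot 0 = 8 + \frac{1}{2} \cdot \frac{1}{9} \cdot 2 \cdot 0 = 8 + \frac{1}{9} \cdot 0 = 8 + 0 = 8$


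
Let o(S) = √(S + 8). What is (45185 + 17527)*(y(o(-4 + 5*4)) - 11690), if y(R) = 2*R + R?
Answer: -733103280 + 376272*√6 ≈ -7.3218e+8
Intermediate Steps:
o(S) = √(8 + S)
y(R) = 3*R
(45185 + 17527)*(y(o(-4 + 5*4)) - 11690) = (45185 + 17527)*(3*√(8 + (-4 + 5*4)) - 11690) = 62712*(3*√(8 + (-4 + 20)) - 11690) = 62712*(3*√(8 + 16) - 11690) = 62712*(3*√24 - 11690) = 62712*(3*(2*√6) - 11690) = 62712*(6*√6 - 11690) = 62712*(-11690 + 6*√6) = -733103280 + 376272*√6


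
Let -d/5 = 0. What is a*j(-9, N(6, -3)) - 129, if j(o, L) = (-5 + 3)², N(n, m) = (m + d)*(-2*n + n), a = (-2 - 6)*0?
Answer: -129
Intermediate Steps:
d = 0 (d = -5*0 = 0)
a = 0 (a = -8*0 = 0)
N(n, m) = -m*n (N(n, m) = (m + 0)*(-2*n + n) = m*(-n) = -m*n)
j(o, L) = 4 (j(o, L) = (-2)² = 4)
a*j(-9, N(6, -3)) - 129 = 0*4 - 129 = 0 - 129 = -129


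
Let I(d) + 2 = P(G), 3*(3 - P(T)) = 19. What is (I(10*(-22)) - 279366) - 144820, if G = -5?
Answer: -1272574/3 ≈ -4.2419e+5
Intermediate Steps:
P(T) = -10/3 (P(T) = 3 - ⅓*19 = 3 - 19/3 = -10/3)
I(d) = -16/3 (I(d) = -2 - 10/3 = -16/3)
(I(10*(-22)) - 279366) - 144820 = (-16/3 - 279366) - 144820 = -838114/3 - 144820 = -1272574/3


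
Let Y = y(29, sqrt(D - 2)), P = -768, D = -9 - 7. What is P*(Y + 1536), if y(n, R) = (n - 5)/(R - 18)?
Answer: -22394880/19 + 3072*I*sqrt(2)/19 ≈ -1.1787e+6 + 228.66*I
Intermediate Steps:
D = -16
y(n, R) = (-5 + n)/(-18 + R)
Y = 24/(-18 + 3*I*sqrt(2)) (Y = (-5 + 29)/(-18 + sqrt(-16 - 2)) = 24/(-18 + sqrt(-18)) = 24/(-18 + 3*I*sqrt(2)) ≈ -1.2632 - 0.29773*I)
P*(Y + 1536) = -768*((-24/19 - 4*I*sqrt(2)/19) + 1536) = -768*(29160/19 - 4*I*sqrt(2)/19) = -22394880/19 + 3072*I*sqrt(2)/19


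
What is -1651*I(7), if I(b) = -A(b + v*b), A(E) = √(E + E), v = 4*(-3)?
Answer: 1651*I*√154 ≈ 20488.0*I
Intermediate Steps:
v = -12
A(E) = √2*√E (A(E) = √(2*E) = √2*√E)
I(b) = -√22*√(-b) (I(b) = -√2*√(b - 12*b) = -√2*√(-11*b) = -√2*√11*√(-b) = -√22*√(-b))
-1651*I(7) = -(-1651)*√22*√(-1*7) = -(-1651)*√22*√(-7) = -(-1651)*√22*I*√7 = -(-1651)*I*√154 = 1651*I*√154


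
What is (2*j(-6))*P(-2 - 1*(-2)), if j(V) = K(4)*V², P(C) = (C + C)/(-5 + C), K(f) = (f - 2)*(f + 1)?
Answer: 0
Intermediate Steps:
K(f) = (1 + f)*(-2 + f) (K(f) = (-2 + f)*(1 + f) = (1 + f)*(-2 + f))
P(C) = 2*C/(-5 + C) (P(C) = (2*C)/(-5 + C) = 2*C/(-5 + C))
j(V) = 10*V² (j(V) = (-2 + 4² - 1*4)*V² = (-2 + 16 - 4)*V² = 10*V²)
(2*j(-6))*P(-2 - 1*(-2)) = (2*(10*(-6)²))*(2*(-2 - 1*(-2))/(-5 + (-2 - 1*(-2)))) = (2*(10*36))*(2*(-2 + 2)/(-5 + (-2 + 2))) = (2*360)*(2*0/(-5 + 0)) = 720*(2*0/(-5)) = 720*(2*0*(-⅕)) = 720*0 = 0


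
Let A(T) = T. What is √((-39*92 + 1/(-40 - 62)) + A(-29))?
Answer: I*√37631370/102 ≈ 60.142*I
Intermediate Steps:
√((-39*92 + 1/(-40 - 62)) + A(-29)) = √((-39*92 + 1/(-40 - 62)) - 29) = √((-3588 + 1/(-102)) - 29) = √((-3588 - 1/102) - 29) = √(-365977/102 - 29) = √(-368935/102) = I*√37631370/102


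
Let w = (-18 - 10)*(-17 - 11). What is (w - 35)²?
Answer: 561001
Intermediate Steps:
w = 784 (w = -28*(-28) = 784)
(w - 35)² = (784 - 35)² = 749² = 561001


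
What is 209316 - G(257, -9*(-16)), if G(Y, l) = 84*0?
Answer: 209316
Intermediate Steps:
G(Y, l) = 0
209316 - G(257, -9*(-16)) = 209316 - 1*0 = 209316 + 0 = 209316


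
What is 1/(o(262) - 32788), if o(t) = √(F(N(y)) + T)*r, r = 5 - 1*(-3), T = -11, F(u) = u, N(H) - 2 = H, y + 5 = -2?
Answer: -8197/268763492 - 2*I/67190873 ≈ -3.0499e-5 - 2.9766e-8*I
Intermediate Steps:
y = -7 (y = -5 - 2 = -7)
N(H) = 2 + H
r = 8 (r = 5 + 3 = 8)
o(t) = 32*I (o(t) = √((2 - 7) - 11)*8 = √(-5 - 11)*8 = √(-16)*8 = (4*I)*8 = 32*I)
1/(o(262) - 32788) = 1/(32*I - 32788) = 1/(-32788 + 32*I) = (-32788 - 32*I)/1075053968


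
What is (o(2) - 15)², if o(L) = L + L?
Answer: 121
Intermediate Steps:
o(L) = 2*L
(o(2) - 15)² = (2*2 - 15)² = (4 - 15)² = (-11)² = 121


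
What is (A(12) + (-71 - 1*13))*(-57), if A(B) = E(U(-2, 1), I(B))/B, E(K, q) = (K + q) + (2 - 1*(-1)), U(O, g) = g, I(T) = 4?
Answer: 4750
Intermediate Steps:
E(K, q) = 3 + K + q (E(K, q) = (K + q) + (2 + 1) = (K + q) + 3 = 3 + K + q)
A(B) = 8/B (A(B) = (3 + 1 + 4)/B = 8/B)
(A(12) + (-71 - 1*13))*(-57) = (8/12 + (-71 - 1*13))*(-57) = (8*(1/12) + (-71 - 13))*(-57) = (⅔ - 84)*(-57) = -250/3*(-57) = 4750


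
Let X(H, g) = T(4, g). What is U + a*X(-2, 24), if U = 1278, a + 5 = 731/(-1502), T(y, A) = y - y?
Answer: 1278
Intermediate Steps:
T(y, A) = 0
X(H, g) = 0
a = -8241/1502 (a = -5 + 731/(-1502) = -5 + 731*(-1/1502) = -5 - 731/1502 = -8241/1502 ≈ -5.4867)
U + a*X(-2, 24) = 1278 - 8241/1502*0 = 1278 + 0 = 1278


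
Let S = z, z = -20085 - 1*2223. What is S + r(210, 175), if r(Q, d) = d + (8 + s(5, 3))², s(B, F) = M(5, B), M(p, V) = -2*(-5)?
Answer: -21809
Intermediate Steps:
M(p, V) = 10
z = -22308 (z = -20085 - 2223 = -22308)
s(B, F) = 10
S = -22308
r(Q, d) = 324 + d (r(Q, d) = d + (8 + 10)² = d + 18² = d + 324 = 324 + d)
S + r(210, 175) = -22308 + (324 + 175) = -22308 + 499 = -21809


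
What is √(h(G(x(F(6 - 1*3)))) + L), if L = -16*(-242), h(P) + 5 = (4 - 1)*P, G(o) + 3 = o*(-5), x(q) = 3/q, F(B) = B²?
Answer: √3853 ≈ 62.073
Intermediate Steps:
G(o) = -3 - 5*o (G(o) = -3 + o*(-5) = -3 - 5*o)
h(P) = -5 + 3*P (h(P) = -5 + (4 - 1)*P = -5 + 3*P)
L = 3872
√(h(G(x(F(6 - 1*3)))) + L) = √((-5 + 3*(-3 - 15/((6 - 1*3)²))) + 3872) = √((-5 + 3*(-3 - 15/((6 - 3)²))) + 3872) = √((-5 + 3*(-3 - 15/(3²))) + 3872) = √((-5 + 3*(-3 - 15/9)) + 3872) = √((-5 + 3*(-3 - 5*⅓)) + 3872) = √((-5 + 3*(-3 - 5/3)) + 3872) = √((-5 + 3*(-14/3)) + 3872) = √((-5 - 14) + 3872) = √(-19 + 3872) = √3853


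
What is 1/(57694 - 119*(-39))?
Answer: 1/62335 ≈ 1.6042e-5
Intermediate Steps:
1/(57694 - 119*(-39)) = 1/(57694 + 4641) = 1/62335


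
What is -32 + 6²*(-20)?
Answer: -752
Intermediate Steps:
-32 + 6²*(-20) = -32 + 36*(-20) = -32 - 720 = -752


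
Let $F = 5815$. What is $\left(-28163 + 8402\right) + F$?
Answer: $-13946$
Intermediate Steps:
$\left(-28163 + 8402\right) + F = \left(-28163 + 8402\right) + 5815 = -19761 + 5815 = -13946$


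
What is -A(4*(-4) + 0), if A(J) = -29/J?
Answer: -29/16 ≈ -1.8125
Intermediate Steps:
-A(4*(-4) + 0) = -(-29)/(4*(-4) + 0) = -(-29)/(-16 + 0) = -(-29)/(-16) = -(-29)*(-1)/16 = -1*29/16 = -29/16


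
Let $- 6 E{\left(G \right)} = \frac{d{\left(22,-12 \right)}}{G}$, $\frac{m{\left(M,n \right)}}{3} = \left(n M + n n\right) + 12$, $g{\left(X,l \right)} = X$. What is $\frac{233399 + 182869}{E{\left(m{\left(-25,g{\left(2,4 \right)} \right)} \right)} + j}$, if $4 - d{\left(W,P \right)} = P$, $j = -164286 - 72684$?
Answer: $- \frac{31844502}{18128203} \approx -1.7566$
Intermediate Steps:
$m{\left(M,n \right)} = 36 + 3 n^{2} + 3 M n$ ($m{\left(M,n \right)} = 3 \left(\left(n M + n n\right) + 12\right) = 3 \left(\left(M n + n^{2}\right) + 12\right) = 3 \left(\left(n^{2} + M n\right) + 12\right) = 3 \left(12 + n^{2} + M n\right) = 36 + 3 n^{2} + 3 M n$)
$j = -236970$ ($j = -164286 - 72684 = -236970$)
$d{\left(W,P \right)} = 4 - P$
$E{\left(G \right)} = - \frac{8}{3 G}$ ($E{\left(G \right)} = - \frac{\left(4 - -12\right) \frac{1}{G}}{6} = - \frac{\left(4 + 12\right) \frac{1}{G}}{6} = - \frac{16 \frac{1}{G}}{6} = - \frac{8}{3 G}$)
$\frac{233399 + 182869}{E{\left(m{\left(-25,g{\left(2,4 \right)} \right)} \right)} + j} = \frac{233399 + 182869}{- \frac{8}{3 \left(36 + 3 \cdot 2^{2} + 3 \left(-25\right) 2\right)} - 236970} = \frac{416268}{- \frac{8}{3 \left(36 + 3 \cdot 4 - 150\right)} - 236970} = \frac{416268}{- \frac{8}{3 \left(36 + 12 - 150\right)} - 236970} = \frac{416268}{- \frac{8}{3 \left(-102\right)} - 236970} = \frac{416268}{\left(- \frac{8}{3}\right) \left(- \frac{1}{102}\right) - 236970} = \frac{416268}{\frac{4}{153} - 236970} = \frac{416268}{- \frac{36256406}{153}} = 416268 \left(- \frac{153}{36256406}\right) = - \frac{31844502}{18128203}$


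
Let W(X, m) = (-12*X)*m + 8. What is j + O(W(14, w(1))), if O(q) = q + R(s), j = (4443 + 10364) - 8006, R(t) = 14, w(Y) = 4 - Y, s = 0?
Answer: 6319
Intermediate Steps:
W(X, m) = 8 - 12*X*m (W(X, m) = -12*X*m + 8 = 8 - 12*X*m)
j = 6801 (j = 14807 - 8006 = 6801)
O(q) = 14 + q (O(q) = q + 14 = 14 + q)
j + O(W(14, w(1))) = 6801 + (14 + (8 - 12*14*(4 - 1*1))) = 6801 + (14 + (8 - 12*14*(4 - 1))) = 6801 + (14 + (8 - 12*14*3)) = 6801 + (14 + (8 - 504)) = 6801 + (14 - 496) = 6801 - 482 = 6319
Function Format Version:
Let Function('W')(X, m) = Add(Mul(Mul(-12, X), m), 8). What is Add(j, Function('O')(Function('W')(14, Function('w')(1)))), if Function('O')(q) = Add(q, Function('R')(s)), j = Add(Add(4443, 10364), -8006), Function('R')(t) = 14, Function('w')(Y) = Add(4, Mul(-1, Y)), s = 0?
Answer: 6319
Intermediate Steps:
Function('W')(X, m) = Add(8, Mul(-12, X, m)) (Function('W')(X, m) = Add(Mul(-12, X, m), 8) = Add(8, Mul(-12, X, m)))
j = 6801 (j = Add(14807, -8006) = 6801)
Function('O')(q) = Add(14, q) (Function('O')(q) = Add(q, 14) = Add(14, q))
Add(j, Function('O')(Function('W')(14, Function('w')(1)))) = Add(6801, Add(14, Add(8, Mul(-12, 14, Add(4, Mul(-1, 1)))))) = Add(6801, Add(14, Add(8, Mul(-12, 14, Add(4, -1))))) = Add(6801, Add(14, Add(8, Mul(-12, 14, 3)))) = Add(6801, Add(14, Add(8, -504))) = Add(6801, Add(14, -496)) = Add(6801, -482) = 6319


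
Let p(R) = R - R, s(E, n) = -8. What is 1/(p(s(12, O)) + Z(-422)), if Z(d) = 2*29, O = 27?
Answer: 1/58 ≈ 0.017241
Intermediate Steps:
Z(d) = 58
p(R) = 0
1/(p(s(12, O)) + Z(-422)) = 1/(0 + 58) = 1/58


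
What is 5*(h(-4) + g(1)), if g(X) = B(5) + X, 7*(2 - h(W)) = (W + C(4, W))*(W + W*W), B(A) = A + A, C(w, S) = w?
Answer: 65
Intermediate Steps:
B(A) = 2*A
h(W) = 2 - (4 + W)*(W + W**2)/7 (h(W) = 2 - (W + 4)*(W + W*W)/7 = 2 - (4 + W)*(W + W**2)/7)
g(X) = 10 + X (g(X) = 2*5 + X = 10 + X)
5*(h(-4) + g(1)) = 5*((2 - 5/7*(-4)**2 - 4/7*(-4) - 1/7*(-4)**3) + (10 + 1)) = 5*((2 - 5/7*16 + 16/7 - 1/7*(-64)) + 11) = 5*((2 - 80/7 + 16/7 + 64/7) + 11) = 5*(2 + 11) = 5*13 = 65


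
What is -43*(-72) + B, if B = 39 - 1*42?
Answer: 3093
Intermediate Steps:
B = -3 (B = 39 - 42 = -3)
-43*(-72) + B = -43*(-72) - 3 = 3096 - 3 = 3093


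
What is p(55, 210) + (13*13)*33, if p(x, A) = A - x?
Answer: 5732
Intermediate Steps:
p(55, 210) + (13*13)*33 = (210 - 1*55) + (13*13)*33 = (210 - 55) + 169*33 = 155 + 5577 = 5732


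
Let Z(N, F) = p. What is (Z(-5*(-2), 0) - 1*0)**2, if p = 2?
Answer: 4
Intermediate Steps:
Z(N, F) = 2
(Z(-5*(-2), 0) - 1*0)**2 = (2 - 1*0)**2 = (2 + 0)**2 = 2**2 = 4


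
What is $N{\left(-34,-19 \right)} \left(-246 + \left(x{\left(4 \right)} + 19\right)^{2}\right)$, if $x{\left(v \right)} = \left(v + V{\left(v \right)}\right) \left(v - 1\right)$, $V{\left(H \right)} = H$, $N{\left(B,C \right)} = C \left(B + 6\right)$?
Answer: $852796$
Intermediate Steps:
$N{\left(B,C \right)} = C \left(6 + B\right)$
$x{\left(v \right)} = 2 v \left(-1 + v\right)$ ($x{\left(v \right)} = \left(v + v\right) \left(v - 1\right) = 2 v \left(-1 + v\right)$)
$N{\left(-34,-19 \right)} \left(-246 + \left(x{\left(4 \right)} + 19\right)^{2}\right) = - 19 \left(6 - 34\right) \left(-246 + \left(2 \cdot 4 \left(-1 + 4\right) + 19\right)^{2}\right) = \left(-19\right) \left(-28\right) \left(-246 + \left(2 \cdot 4 \cdot 3 + 19\right)^{2}\right) = 532 \left(-246 + \left(24 + 19\right)^{2}\right) = 532 \left(-246 + 43^{2}\right) = 532 \left(-246 + 1849\right) = 532 \cdot 1603 = 852796$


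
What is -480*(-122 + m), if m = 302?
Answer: -86400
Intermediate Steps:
-480*(-122 + m) = -480*(-122 + 302) = -480*180 = -86400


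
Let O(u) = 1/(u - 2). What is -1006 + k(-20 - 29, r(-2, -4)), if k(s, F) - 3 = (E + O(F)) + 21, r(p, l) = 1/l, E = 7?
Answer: -8779/9 ≈ -975.44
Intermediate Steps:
O(u) = 1/(-2 + u)
k(s, F) = 31 + 1/(-2 + F) (k(s, F) = 3 + ((7 + 1/(-2 + F)) + 21) = 3 + (28 + 1/(-2 + F)) = 31 + 1/(-2 + F))
-1006 + k(-20 - 29, r(-2, -4)) = -1006 + (-61 + 31/(-4))/(-2 + 1/(-4)) = -1006 + (-61 + 31*(-¼))/(-2 - ¼) = -1006 + (-61 - 31/4)/(-9/4) = -1006 - 4/9*(-275/4) = -1006 + 275/9 = -8779/9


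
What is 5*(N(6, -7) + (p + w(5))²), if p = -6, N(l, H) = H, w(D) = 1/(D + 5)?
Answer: 2781/20 ≈ 139.05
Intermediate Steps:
w(D) = 1/(5 + D)
5*(N(6, -7) + (p + w(5))²) = 5*(-7 + (-6 + 1/(5 + 5))²) = 5*(-7 + (-6 + 1/10)²) = 5*(-7 + (-6 + ⅒)²) = 5*(-7 + (-59/10)²) = 5*(-7 + 3481/100) = 5*(2781/100) = 2781/20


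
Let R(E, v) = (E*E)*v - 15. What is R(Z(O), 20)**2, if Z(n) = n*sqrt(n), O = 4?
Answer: 1600225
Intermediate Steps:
Z(n) = n**(3/2)
R(E, v) = -15 + v*E**2 (R(E, v) = E**2*v - 15 = v*E**2 - 15 = -15 + v*E**2)
R(Z(O), 20)**2 = (-15 + 20*(4**(3/2))**2)**2 = (-15 + 20*8**2)**2 = (-15 + 20*64)**2 = (-15 + 1280)**2 = 1265**2 = 1600225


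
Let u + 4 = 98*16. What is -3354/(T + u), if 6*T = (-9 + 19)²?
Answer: -5031/2371 ≈ -2.1219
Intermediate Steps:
T = 50/3 (T = (-9 + 19)²/6 = (⅙)*10² = (⅙)*100 = 50/3 ≈ 16.667)
u = 1564 (u = -4 + 98*16 = -4 + 1568 = 1564)
-3354/(T + u) = -3354/(50/3 + 1564) = -3354/4742/3 = -3354*3/4742 = -5031/2371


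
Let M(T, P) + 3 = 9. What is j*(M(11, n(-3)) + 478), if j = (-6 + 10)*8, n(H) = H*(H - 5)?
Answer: 15488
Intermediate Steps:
n(H) = H*(-5 + H)
M(T, P) = 6 (M(T, P) = -3 + 9 = 6)
j = 32 (j = 4*8 = 32)
j*(M(11, n(-3)) + 478) = 32*(6 + 478) = 32*484 = 15488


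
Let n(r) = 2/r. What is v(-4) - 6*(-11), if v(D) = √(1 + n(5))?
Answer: 66 + √35/5 ≈ 67.183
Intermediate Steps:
v(D) = √35/5 (v(D) = √(1 + 2/5) = √(1 + 2*(⅕)) = √(1 + ⅖) = √(7/5) = √35/5)
v(-4) - 6*(-11) = √35/5 - 6*(-11) = √35/5 + 66 = 66 + √35/5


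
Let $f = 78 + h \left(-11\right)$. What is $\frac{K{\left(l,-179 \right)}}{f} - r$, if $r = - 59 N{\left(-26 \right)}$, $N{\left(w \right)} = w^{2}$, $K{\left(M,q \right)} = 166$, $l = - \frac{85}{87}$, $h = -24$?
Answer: $\frac{6820247}{171} \approx 39885.0$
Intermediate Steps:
$l = - \frac{85}{87}$ ($l = \left(-85\right) \frac{1}{87} = - \frac{85}{87} \approx -0.97701$)
$r = -39884$ ($r = - 59 \left(-26\right)^{2} = \left(-59\right) 676 = -39884$)
$f = 342$ ($f = 78 - -264 = 78 + 264 = 342$)
$\frac{K{\left(l,-179 \right)}}{f} - r = \frac{166}{342} - -39884 = 166 \cdot \frac{1}{342} + 39884 = \frac{83}{171} + 39884 = \frac{6820247}{171}$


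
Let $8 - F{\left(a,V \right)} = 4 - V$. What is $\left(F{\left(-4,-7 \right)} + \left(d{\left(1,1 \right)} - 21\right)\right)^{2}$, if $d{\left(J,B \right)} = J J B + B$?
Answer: $484$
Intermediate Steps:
$F{\left(a,V \right)} = 4 + V$ ($F{\left(a,V \right)} = 8 - \left(4 - V\right) = 8 + \left(-4 + V\right) = 4 + V$)
$d{\left(J,B \right)} = B + B J^{2}$ ($d{\left(J,B \right)} = J^{2} B + B = B J^{2} + B = B + B J^{2}$)
$\left(F{\left(-4,-7 \right)} + \left(d{\left(1,1 \right)} - 21\right)\right)^{2} = \left(\left(4 - 7\right) + \left(1 \left(1 + 1^{2}\right) - 21\right)\right)^{2} = \left(-3 - \left(21 - \left(1 + 1\right)\right)\right)^{2} = \left(-3 + \left(1 \cdot 2 - 21\right)\right)^{2} = \left(-3 + \left(2 - 21\right)\right)^{2} = \left(-3 - 19\right)^{2} = \left(-22\right)^{2} = 484$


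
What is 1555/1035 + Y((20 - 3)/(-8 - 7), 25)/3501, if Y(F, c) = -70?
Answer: 119369/80523 ≈ 1.4824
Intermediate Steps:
1555/1035 + Y((20 - 3)/(-8 - 7), 25)/3501 = 1555/1035 - 70/3501 = 1555*(1/1035) - 70*1/3501 = 311/207 - 70/3501 = 119369/80523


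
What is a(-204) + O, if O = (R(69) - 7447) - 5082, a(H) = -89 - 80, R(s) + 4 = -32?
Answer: -12734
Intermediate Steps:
R(s) = -36 (R(s) = -4 - 32 = -36)
a(H) = -169
O = -12565 (O = (-36 - 7447) - 5082 = -7483 - 5082 = -12565)
a(-204) + O = -169 - 12565 = -12734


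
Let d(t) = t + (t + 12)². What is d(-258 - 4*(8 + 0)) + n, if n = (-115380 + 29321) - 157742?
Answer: -166807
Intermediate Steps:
d(t) = t + (12 + t)²
n = -243801 (n = -86059 - 157742 = -243801)
d(-258 - 4*(8 + 0)) + n = ((-258 - 4*(8 + 0)) + (12 + (-258 - 4*(8 + 0)))²) - 243801 = ((-258 - 4*8) + (12 + (-258 - 4*8))²) - 243801 = ((-258 - 32) + (12 + (-258 - 32))²) - 243801 = (-290 + (12 - 290)²) - 243801 = (-290 + (-278)²) - 243801 = (-290 + 77284) - 243801 = 76994 - 243801 = -166807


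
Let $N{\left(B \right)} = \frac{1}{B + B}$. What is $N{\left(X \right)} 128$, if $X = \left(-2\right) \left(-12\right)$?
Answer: $\frac{8}{3} \approx 2.6667$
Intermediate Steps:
$X = 24$
$N{\left(B \right)} = \frac{1}{2 B}$
$N{\left(X \right)} 128 = \frac{1}{2 \cdot 24} \cdot 128 = \frac{1}{2} \cdot \frac{1}{24} \cdot 128 = \frac{1}{48} \cdot 128 = \frac{8}{3}$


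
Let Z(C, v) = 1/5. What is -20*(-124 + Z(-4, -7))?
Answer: 2476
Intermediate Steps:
Z(C, v) = ⅕
-20*(-124 + Z(-4, -7)) = -20*(-124 + ⅕) = -20*(-619/5) = 2476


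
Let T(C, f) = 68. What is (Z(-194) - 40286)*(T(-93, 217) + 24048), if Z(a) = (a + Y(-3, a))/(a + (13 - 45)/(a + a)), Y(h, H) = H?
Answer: -9136853325392/9405 ≈ -9.7149e+8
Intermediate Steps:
Z(a) = 2*a/(a - 16/a) (Z(a) = (a + a)/(a + (13 - 45)/(a + a)) = (2*a)/(a - 32*1/(2*a)) = (2*a)/(a - 16/a) = 2*a/(a - 16/a))
(Z(-194) - 40286)*(T(-93, 217) + 24048) = (2*(-194)²/(-16 + (-194)²) - 40286)*(68 + 24048) = (2*37636/(-16 + 37636) - 40286)*24116 = (2*37636/37620 - 40286)*24116 = (2*37636*(1/37620) - 40286)*24116 = (18818/9405 - 40286)*24116 = -378871012/9405*24116 = -9136853325392/9405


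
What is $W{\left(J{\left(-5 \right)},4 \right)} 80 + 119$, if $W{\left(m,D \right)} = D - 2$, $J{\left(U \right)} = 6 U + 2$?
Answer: $279$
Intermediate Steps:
$J{\left(U \right)} = 2 + 6 U$
$W{\left(m,D \right)} = -2 + D$ ($W{\left(m,D \right)} = D - 2 = -2 + D$)
$W{\left(J{\left(-5 \right)},4 \right)} 80 + 119 = \left(-2 + 4\right) 80 + 119 = 2 \cdot 80 + 119 = 160 + 119 = 279$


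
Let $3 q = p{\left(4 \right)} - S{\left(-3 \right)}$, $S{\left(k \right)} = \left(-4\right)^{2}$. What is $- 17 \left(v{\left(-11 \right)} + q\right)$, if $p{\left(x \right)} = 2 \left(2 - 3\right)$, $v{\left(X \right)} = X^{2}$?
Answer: $-1955$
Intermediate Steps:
$S{\left(k \right)} = 16$
$p{\left(x \right)} = -2$ ($p{\left(x \right)} = 2 \left(-1\right) = -2$)
$q = -6$ ($q = \frac{-2 - 16}{3} = \frac{1}{3} \left(-18\right) = -6$)
$- 17 \left(v{\left(-11 \right)} + q\right) = - 17 \left(\left(-11\right)^{2} - 6\right) = - 17 \left(121 - 6\right) = \left(-17\right) 115 = -1955$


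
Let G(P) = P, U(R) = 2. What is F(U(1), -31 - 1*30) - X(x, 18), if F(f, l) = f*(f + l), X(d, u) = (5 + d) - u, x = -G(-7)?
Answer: -112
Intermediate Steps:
x = 7 (x = -1*(-7) = 7)
X(d, u) = 5 + d - u
F(U(1), -31 - 1*30) - X(x, 18) = 2*(2 + (-31 - 1*30)) - (5 + 7 - 1*18) = 2*(2 + (-31 - 30)) - (5 + 7 - 18) = 2*(2 - 61) - 1*(-6) = 2*(-59) + 6 = -118 + 6 = -112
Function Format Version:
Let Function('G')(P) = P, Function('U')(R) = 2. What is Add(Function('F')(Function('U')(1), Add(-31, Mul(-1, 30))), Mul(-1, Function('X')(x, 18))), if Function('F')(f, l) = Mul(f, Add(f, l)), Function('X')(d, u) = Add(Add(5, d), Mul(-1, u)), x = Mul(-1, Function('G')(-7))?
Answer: -112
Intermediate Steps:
x = 7 (x = Mul(-1, -7) = 7)
Function('X')(d, u) = Add(5, d, Mul(-1, u))
Add(Function('F')(Function('U')(1), Add(-31, Mul(-1, 30))), Mul(-1, Function('X')(x, 18))) = Add(Mul(2, Add(2, Add(-31, Mul(-1, 30)))), Mul(-1, Add(5, 7, Mul(-1, 18)))) = Add(Mul(2, Add(2, Add(-31, -30))), Mul(-1, Add(5, 7, -18))) = Add(Mul(2, Add(2, -61)), Mul(-1, -6)) = Add(Mul(2, -59), 6) = Add(-118, 6) = -112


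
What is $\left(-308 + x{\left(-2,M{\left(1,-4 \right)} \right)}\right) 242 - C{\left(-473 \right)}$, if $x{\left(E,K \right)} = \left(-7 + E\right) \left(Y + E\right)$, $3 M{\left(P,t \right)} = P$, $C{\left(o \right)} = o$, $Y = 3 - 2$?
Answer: $-71885$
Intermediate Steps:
$Y = 1$
$M{\left(P,t \right)} = \frac{P}{3}$
$x{\left(E,K \right)} = \left(1 + E\right) \left(-7 + E\right)$ ($x{\left(E,K \right)} = \left(-7 + E\right) \left(1 + E\right) = \left(1 + E\right) \left(-7 + E\right)$)
$\left(-308 + x{\left(-2,M{\left(1,-4 \right)} \right)}\right) 242 - C{\left(-473 \right)} = \left(-308 - \left(-5 - 4\right)\right) 242 - -473 = \left(-308 + \left(-7 + 4 + 12\right)\right) 242 + 473 = \left(-308 + 9\right) 242 + 473 = \left(-299\right) 242 + 473 = -72358 + 473 = -71885$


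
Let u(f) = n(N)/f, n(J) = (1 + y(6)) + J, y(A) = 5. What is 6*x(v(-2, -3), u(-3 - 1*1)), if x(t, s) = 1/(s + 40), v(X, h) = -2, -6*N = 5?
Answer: 144/929 ≈ 0.15501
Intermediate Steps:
N = -⅚ (N = -⅙*5 = -⅚ ≈ -0.83333)
n(J) = 6 + J (n(J) = (1 + 5) + J = 6 + J)
u(f) = 31/(6*f) (u(f) = (6 - ⅚)/f = 31/(6*f))
x(t, s) = 1/(40 + s)
6*x(v(-2, -3), u(-3 - 1*1)) = 6/(40 + 31/(6*(-3 - 1*1))) = 6/(40 + 31/(6*(-3 - 1))) = 6/(40 + (31/6)/(-4)) = 6/(40 + (31/6)*(-¼)) = 6/(40 - 31/24) = 6/(929/24) = 6*(24/929) = 144/929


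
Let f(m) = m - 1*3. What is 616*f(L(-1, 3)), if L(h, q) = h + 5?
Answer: 616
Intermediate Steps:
L(h, q) = 5 + h
f(m) = -3 + m (f(m) = m - 3 = -3 + m)
616*f(L(-1, 3)) = 616*(-3 + (5 - 1)) = 616*(-3 + 4) = 616*1 = 616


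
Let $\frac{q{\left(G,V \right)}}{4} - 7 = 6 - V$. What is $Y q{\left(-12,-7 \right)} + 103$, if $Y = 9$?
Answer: $823$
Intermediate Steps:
$q{\left(G,V \right)} = 52 - 4 V$ ($q{\left(G,V \right)} = 28 + 4 \left(6 - V\right) = 28 - \left(-24 + 4 V\right) = 52 - 4 V$)
$Y q{\left(-12,-7 \right)} + 103 = 9 \left(52 - -28\right) + 103 = 9 \left(52 + 28\right) + 103 = 9 \cdot 80 + 103 = 720 + 103 = 823$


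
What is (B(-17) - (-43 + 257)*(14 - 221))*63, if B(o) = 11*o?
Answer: 2778993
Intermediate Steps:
(B(-17) - (-43 + 257)*(14 - 221))*63 = (11*(-17) - (-43 + 257)*(14 - 221))*63 = (-187 - 214*(-207))*63 = (-187 - 1*(-44298))*63 = (-187 + 44298)*63 = 44111*63 = 2778993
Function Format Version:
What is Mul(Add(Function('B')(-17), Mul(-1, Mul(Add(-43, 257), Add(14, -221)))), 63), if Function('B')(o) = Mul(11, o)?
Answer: 2778993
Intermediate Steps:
Mul(Add(Function('B')(-17), Mul(-1, Mul(Add(-43, 257), Add(14, -221)))), 63) = Mul(Add(Mul(11, -17), Mul(-1, Mul(Add(-43, 257), Add(14, -221)))), 63) = Mul(Add(-187, Mul(-1, Mul(214, -207))), 63) = Mul(Add(-187, Mul(-1, -44298)), 63) = Mul(Add(-187, 44298), 63) = Mul(44111, 63) = 2778993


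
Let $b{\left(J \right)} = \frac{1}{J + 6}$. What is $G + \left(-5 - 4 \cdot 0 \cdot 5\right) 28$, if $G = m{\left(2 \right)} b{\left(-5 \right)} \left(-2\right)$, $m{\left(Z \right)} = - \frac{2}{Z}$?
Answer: $-138$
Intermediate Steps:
$b{\left(J \right)} = \frac{1}{6 + J}$
$G = 2$ ($G = \frac{\left(-2\right) \frac{1}{2}}{6 - 5} \left(-2\right) = \frac{\left(-2\right) \frac{1}{2}}{1} \left(-2\right) = \left(-1\right) 1 \left(-2\right) = \left(-1\right) \left(-2\right) = 2$)
$G + \left(-5 - 4 \cdot 0 \cdot 5\right) 28 = 2 + \left(-5 - 4 \cdot 0 \cdot 5\right) 28 = 2 + \left(-5 - 0\right) 28 = 2 + \left(-5 + 0\right) 28 = 2 - 140 = -138$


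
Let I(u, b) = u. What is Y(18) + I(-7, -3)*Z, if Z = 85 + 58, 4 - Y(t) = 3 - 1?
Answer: -999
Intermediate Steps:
Y(t) = 2 (Y(t) = 4 - (3 - 1) = 4 - 1*2 = 4 - 2 = 2)
Z = 143
Y(18) + I(-7, -3)*Z = 2 - 7*143 = 2 - 1001 = -999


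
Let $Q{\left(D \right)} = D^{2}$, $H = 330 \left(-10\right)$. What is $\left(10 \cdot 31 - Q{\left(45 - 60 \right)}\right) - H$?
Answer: $3385$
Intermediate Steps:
$H = -3300$
$\left(10 \cdot 31 - Q{\left(45 - 60 \right)}\right) - H = \left(10 \cdot 31 - \left(45 - 60\right)^{2}\right) - -3300 = \left(310 - \left(-15\right)^{2}\right) + 3300 = \left(310 - 225\right) + 3300 = 85 + 3300 = 3385$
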